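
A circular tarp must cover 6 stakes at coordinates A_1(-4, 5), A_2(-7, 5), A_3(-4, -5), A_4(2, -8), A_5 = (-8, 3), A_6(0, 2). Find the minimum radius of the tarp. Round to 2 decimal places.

7.91

The farthest pair is A_2–A_4 with squared distance 250. The circle on this segment as diameter has centre (-2.5, -1.5) and r² = 250/4 = 62.5.
Check A_1: distance² to centre = 44.5 ≤ 62.5, so it lies inside.
All remaining points lie in this disk, and no smaller disk contains both endpoints, so this is the minimum enclosing circle.
r = √(62.5) ≈ 7.91.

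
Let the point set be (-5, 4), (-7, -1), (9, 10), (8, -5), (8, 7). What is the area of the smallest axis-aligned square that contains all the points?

The bounding box has width 16 and height 15.
An axis-aligned square enclosing the set must have side ≥ max(width, height).
So the minimum side is max(16, 15) = 16.
Area = 16² = 256.

256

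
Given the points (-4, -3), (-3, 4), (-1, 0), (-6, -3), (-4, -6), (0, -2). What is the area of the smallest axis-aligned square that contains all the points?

100

The bounding box has width 6 and height 10.
An axis-aligned square enclosing the set must have side ≥ max(width, height).
So the minimum side is max(6, 10) = 10.
Area = 10² = 100.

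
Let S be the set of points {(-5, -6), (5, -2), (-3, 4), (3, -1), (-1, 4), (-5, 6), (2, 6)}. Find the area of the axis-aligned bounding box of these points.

120

x ranges over [-5, 5], width 10.
y ranges over [-6, 6], height 12.
Area = 10 × 12 = 120.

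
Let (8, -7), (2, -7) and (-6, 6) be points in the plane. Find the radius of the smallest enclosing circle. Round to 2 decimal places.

9.55

Call the three points A, B, C in the order given.
Side lengths²: AB² = 36, AC² = 365, BC² = 233.
Since AC² = 365 ≥ 233 + 36 = 269, the angle opposite AC is not acute, so the smallest enclosing circle has AC as diameter.
Centre = midpoint of AC = (1, -0.5), r² = 365/4 = 91.25.
r = √(91.25) ≈ 9.55.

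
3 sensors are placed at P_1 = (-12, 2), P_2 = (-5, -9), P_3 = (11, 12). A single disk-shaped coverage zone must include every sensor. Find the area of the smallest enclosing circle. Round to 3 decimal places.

561.070

Side lengths²: P_1P_2² = 170, P_1P_3² = 629, P_2P_3² = 697.
Since P_2P_3² = 697 < 629 + 170 = 799, the triangle is acute, so the smallest enclosing circle is the circumcircle.
Circumcentre = (51/38, 105/38), r² = 128945/722.
Area = π·r² = π·128945/722 ≈ 561.070.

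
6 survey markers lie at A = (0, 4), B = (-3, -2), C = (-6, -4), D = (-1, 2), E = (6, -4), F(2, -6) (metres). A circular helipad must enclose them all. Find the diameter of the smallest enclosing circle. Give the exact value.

12.5

The minimum enclosing circle is determined by three boundary points: A, C, E.
Their circumcentre is (0, -2.25) with r² = 39.0625.
The farthest remaining point D is at distance² 19.0625 ≤ 39.0625.
Diameter = 2r = 2√(39.0625) = 12.5.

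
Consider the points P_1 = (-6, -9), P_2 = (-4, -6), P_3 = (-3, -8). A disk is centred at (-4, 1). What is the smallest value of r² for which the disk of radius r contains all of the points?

The required radius is the distance from (-4, 1) to the farthest point.
Squared distances: 104, 49, 82.
Maximum is 104, attained at P_1.

104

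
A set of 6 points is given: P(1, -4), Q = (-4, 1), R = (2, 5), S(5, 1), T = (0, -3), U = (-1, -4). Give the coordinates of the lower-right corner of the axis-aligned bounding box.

(5, -4)

x-range [-4, 5], y-range [-4, 5].
The lower-right corner is (5, -4).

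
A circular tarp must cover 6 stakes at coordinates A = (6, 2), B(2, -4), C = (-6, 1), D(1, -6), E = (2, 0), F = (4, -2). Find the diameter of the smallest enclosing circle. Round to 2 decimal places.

12.36

The minimum enclosing circle of a finite set is fixed by two of the points (as a diameter) or three (as a circumcircle).
The minimum enclosing circle is determined by three boundary points: A, C, D.
Their circumcentre is (3/26, 3/26) with r² = 12905/338.
The farthest remaining point B is at distance² 6925/338 ≤ 12905/338.
Diameter = 2r = 2√(12905/338) ≈ 12.36.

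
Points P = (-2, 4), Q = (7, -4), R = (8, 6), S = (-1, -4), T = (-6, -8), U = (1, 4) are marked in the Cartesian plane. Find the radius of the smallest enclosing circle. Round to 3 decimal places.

The minimum enclosing circle of a finite set is fixed by two of the points (as a diameter) or three (as a circumcircle).
The farthest pair is R–T with squared distance 392. The circle on this segment as diameter has centre (1, -1) and r² = 392/4 = 98.
Check P: distance² to centre = 34 ≤ 98, so it lies inside.
All remaining points lie in this disk, and no smaller disk contains both endpoints, so this is the minimum enclosing circle.
r = √98 ≈ 9.899.

9.899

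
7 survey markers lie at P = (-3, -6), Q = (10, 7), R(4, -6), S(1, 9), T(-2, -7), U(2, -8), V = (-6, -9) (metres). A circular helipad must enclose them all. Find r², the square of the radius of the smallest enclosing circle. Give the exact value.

128

The farthest pair is Q–V with squared distance 512. The circle on this segment as diameter has centre (2, -1) and r² = 512/4 = 128.
Check P: distance² to centre = 50 ≤ 128, so it lies inside.
All remaining points lie in this disk, and no smaller disk contains both endpoints, so this is the minimum enclosing circle.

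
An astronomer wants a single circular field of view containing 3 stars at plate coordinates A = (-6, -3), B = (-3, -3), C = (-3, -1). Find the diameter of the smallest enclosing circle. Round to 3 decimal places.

3.606

Side lengths²: AB² = 9, AC² = 13, BC² = 4.
Since AC² = 13 ≥ 9 + 4 = 13, the angle opposite AC is not acute, so the smallest enclosing circle has AC as diameter.
Centre = midpoint of AC = (-4.5, -2), r² = 13/4 = 3.25.
Diameter = 2r = 2√(3.25) ≈ 3.606.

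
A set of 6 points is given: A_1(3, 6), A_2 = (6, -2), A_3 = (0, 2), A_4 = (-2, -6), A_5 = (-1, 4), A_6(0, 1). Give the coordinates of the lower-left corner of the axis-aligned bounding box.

(-2, -6)

x-range [-2, 6], y-range [-6, 6].
The lower-left corner is (-2, -6).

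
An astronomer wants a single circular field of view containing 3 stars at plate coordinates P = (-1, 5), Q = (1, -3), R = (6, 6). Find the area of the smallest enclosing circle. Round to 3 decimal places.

84.143

Side lengths²: PQ² = 68, PR² = 50, QR² = 106.
Since QR² = 106 < 68 + 50 = 118, the triangle is acute, so the smallest enclosing circle is the circumcircle.
Circumcentre = (88/29, 51/29), r² = 22525/841.
Area = π·r² = π·22525/841 ≈ 84.143.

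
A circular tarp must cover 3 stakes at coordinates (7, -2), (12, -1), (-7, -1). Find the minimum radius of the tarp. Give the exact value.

9.5

Call the three points A, B, C in the order given.
Side lengths²: AB² = 26, AC² = 197, BC² = 361.
Since BC² = 361 ≥ 197 + 26 = 223, the angle opposite BC is not acute, so the smallest enclosing circle has BC as diameter.
Centre = midpoint of BC = (2.5, -1), r² = 361/4 = 90.25.
r = √(90.25) = 9.5.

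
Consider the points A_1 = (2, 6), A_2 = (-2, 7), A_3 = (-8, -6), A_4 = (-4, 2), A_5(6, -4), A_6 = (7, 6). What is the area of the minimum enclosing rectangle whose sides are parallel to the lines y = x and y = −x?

In coordinates u = x + y, v = x − y the rectangle is axis-aligned; the map (x,y)→(u,v) scales areas by 2.
u-values: 8, 5, -14, -2, 2, 13; range = 13 − (-14) = 27.
v-values: -4, -9, -2, -6, 10, 1; range = 10 − (-9) = 19.
Area = (27 × 19) / 2 = 256.5.

256.5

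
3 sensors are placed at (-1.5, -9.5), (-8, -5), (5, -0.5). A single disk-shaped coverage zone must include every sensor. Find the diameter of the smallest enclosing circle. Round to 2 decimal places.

Call the three points A, B, C in the order given.
Side lengths²: AB² = 62.5, AC² = 123.25, BC² = 189.25.
Since BC² = 189.25 ≥ 123.25 + 62.5 = 185.75, the angle opposite BC is not acute, so the smallest enclosing circle has BC as diameter.
Centre = midpoint of BC = (-1.5, -2.75), r² = 189.25/4 = 47.3125.
Diameter = 2r = 2√(47.3125) ≈ 13.76.

13.76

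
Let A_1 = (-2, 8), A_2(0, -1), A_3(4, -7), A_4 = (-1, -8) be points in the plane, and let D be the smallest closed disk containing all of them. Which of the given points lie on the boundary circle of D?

The minimum enclosing circle is determined by three boundary points: A_1, A_3, A_4.
Their circumcentre is (-1/54, 5/54) with r² = 96889/1458.
The farthest remaining point A_2 is at distance² 1741/1458 ≤ 96889/1458.
The points at distance exactly r from the centre are A_1, A_3, A_4 — 3 points.

A_1, A_3, A_4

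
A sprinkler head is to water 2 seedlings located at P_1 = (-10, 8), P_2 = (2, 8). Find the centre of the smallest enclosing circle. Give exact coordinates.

(-4, 8)

The smallest circle enclosing two points has them as diameter endpoints.
Centre = midpoint = (-4, 8); r² = |P_1P_2|²/4 = 144/4 = 36.
Centre = (-4, 8).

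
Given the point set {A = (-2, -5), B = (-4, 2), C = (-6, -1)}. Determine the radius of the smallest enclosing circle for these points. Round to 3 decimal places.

Side lengths²: AB² = 53, AC² = 32, BC² = 13.
Since AB² = 53 ≥ 32 + 13 = 45, the angle opposite AB is not acute, so the smallest enclosing circle has AB as diameter.
Centre = midpoint of AB = (-3, -1.5), r² = 53/4 = 13.25.
r = √(13.25) ≈ 3.640.

3.640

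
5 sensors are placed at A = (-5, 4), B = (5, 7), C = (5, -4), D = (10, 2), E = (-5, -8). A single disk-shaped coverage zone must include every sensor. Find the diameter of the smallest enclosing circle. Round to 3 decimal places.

18.385

By Welzl's lemma the MEC is supported by two points (diametrically opposite) or three points (on a circumcircle).
The minimum enclosing circle is determined by three boundary points: B, D, E.
Their circumcentre is (1.5, -1.5) with r² = 84.5.
The farthest remaining point A is at distance² 72.5 ≤ 84.5.
Diameter = 2r = 2√(84.5) ≈ 18.385.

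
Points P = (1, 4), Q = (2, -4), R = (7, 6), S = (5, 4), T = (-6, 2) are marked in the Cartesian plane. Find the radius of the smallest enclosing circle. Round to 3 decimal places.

By Welzl's lemma the MEC is supported by two points (diametrically opposite) or three points (on a circumcircle).
The minimum enclosing circle is determined by three boundary points: Q, R, T.
Their circumcentre is (19/22, 31/11) with r² = 23125/484.
The farthest remaining point S is at distance² 8957/484 ≤ 23125/484.
r = √(23125/484) ≈ 6.912.

6.912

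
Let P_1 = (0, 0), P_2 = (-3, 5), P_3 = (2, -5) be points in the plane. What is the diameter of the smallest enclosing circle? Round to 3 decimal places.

11.180

Side lengths²: P_1P_2² = 34, P_1P_3² = 29, P_2P_3² = 125.
Since P_2P_3² = 125 ≥ 34 + 29 = 63, the angle opposite P_2P_3 is not acute, so the smallest enclosing circle has P_2P_3 as diameter.
Centre = midpoint of P_2P_3 = (-0.5, 0), r² = 125/4 = 31.25.
Diameter = 2r = 2√(31.25) ≈ 11.180.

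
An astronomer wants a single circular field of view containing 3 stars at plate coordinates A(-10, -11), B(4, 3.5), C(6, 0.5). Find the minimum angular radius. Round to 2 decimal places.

Side lengths²: AB² = 406.25, AC² = 388.25, BC² = 13.
Since AB² = 406.25 ≥ 388.25 + 13 = 401.25, the angle opposite AB is not acute, so the smallest enclosing circle has AB as diameter.
Centre = midpoint of AB = (-3, -3.75), r² = 406.25/4 = 101.5625.
r = √(101.5625) ≈ 10.08.

10.08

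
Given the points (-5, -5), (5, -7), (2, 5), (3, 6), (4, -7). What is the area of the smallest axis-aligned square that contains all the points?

The bounding box has width 10 and height 13.
An axis-aligned square enclosing the set must have side ≥ max(width, height).
So the minimum side is max(10, 13) = 13.
Area = 13² = 169.

169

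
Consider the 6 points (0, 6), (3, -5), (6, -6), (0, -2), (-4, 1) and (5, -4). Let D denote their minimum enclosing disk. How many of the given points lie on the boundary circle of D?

3

The minimum enclosing circle is determined by three boundary points: (0, 6), (6, -6), (-4, 1).
Their circumcentre is (34/13, -5/26) with r² = 30545/676.
The farthest remaining point (3, -5) is at distance² 15725/676 ≤ 30545/676.
The points at distance exactly r from the centre are (0, 6), (6, -6), (-4, 1) — 3 points.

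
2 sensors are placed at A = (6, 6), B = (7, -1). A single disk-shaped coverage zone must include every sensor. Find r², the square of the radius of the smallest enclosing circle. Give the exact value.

12.5

The smallest circle enclosing two points has them as diameter endpoints.
Centre = midpoint = (6.5, 2.5); r² = |AB|²/4 = 50/4 = 12.5.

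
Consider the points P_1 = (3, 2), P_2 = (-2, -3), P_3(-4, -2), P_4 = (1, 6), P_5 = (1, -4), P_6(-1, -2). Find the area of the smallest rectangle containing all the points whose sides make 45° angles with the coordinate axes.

In coordinates u = x + y, v = x − y the rectangle is axis-aligned; the map (x,y)→(u,v) scales areas by 2.
u-values: 5, -5, -6, 7, -3, -3; range = 7 − (-6) = 13.
v-values: 1, 1, -2, -5, 5, 1; range = 5 − (-5) = 10.
Area = (13 × 10) / 2 = 65.

65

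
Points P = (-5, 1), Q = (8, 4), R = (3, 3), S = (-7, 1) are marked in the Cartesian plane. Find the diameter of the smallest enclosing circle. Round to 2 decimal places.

15.30

A smallest enclosing disk is always determined by at most three of the input points on its boundary.
The farthest pair is Q–S with squared distance 234. The circle on this segment as diameter has centre (0.5, 2.5) and r² = 234/4 = 58.5.
Check P: distance² to centre = 32.5 ≤ 58.5, so it lies inside.
All remaining points lie in this disk, and no smaller disk contains both endpoints, so this is the minimum enclosing circle.
Diameter = 2r = 2√(58.5) ≈ 15.30.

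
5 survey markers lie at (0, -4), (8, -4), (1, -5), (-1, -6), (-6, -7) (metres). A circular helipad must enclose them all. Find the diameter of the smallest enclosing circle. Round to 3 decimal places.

14.318

By Welzl's lemma the MEC is supported by two points (diametrically opposite) or three points (on a circumcircle).
The farthest pair is (8, -4)–(-6, -7) with squared distance 205. The circle on this segment as diameter has centre (1, -5.5) and r² = 205/4 = 51.25.
Check (0, -4): distance² to centre = 3.25 ≤ 51.25, so it lies inside.
All remaining points lie in this disk, and no smaller disk contains both endpoints, so this is the minimum enclosing circle.
Diameter = 2r = 2√(51.25) ≈ 14.318.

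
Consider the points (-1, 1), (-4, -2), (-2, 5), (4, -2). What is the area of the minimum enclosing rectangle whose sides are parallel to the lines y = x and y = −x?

58.5

In coordinates u = x + y, v = x − y the rectangle is axis-aligned; the map (x,y)→(u,v) scales areas by 2.
u-values: 0, -6, 3, 2; range = 3 − (-6) = 9.
v-values: -2, -2, -7, 6; range = 6 − (-7) = 13.
Area = (9 × 13) / 2 = 58.5.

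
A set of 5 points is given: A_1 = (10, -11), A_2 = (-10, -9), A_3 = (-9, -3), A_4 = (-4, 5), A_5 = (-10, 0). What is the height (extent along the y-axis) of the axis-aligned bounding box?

max y = 5, min y = -11, so height = 16.

16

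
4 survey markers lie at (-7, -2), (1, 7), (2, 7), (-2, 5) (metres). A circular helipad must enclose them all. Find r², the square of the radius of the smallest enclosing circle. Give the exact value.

40.5

A smallest enclosing disk is always determined by at most three of the input points on its boundary.
The farthest pair is (-7, -2)–(2, 7) with squared distance 162. The circle on this segment as diameter has centre (-2.5, 2.5) and r² = 162/4 = 40.5.
Check (1, 7): distance² to centre = 32.5 ≤ 40.5, so it lies inside.
All remaining points lie in this disk, and no smaller disk contains both endpoints, so this is the minimum enclosing circle.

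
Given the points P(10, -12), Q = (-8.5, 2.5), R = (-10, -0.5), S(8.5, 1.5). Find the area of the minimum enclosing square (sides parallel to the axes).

The bounding box has width 20 and height 14.5.
An axis-aligned square enclosing the set must have side ≥ max(width, height).
So the minimum side is max(20, 14.5) = 20.
Area = 20² = 400.

400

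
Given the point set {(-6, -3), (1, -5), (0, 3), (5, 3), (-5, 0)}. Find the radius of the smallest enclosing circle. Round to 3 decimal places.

6.265

A smallest enclosing disk is always determined by at most three of the input points on its boundary.
The farthest pair is (-6, -3)–(5, 3) with squared distance 157. The circle on this segment as diameter has centre (-0.5, 0) and r² = 157/4 = 39.25.
Check (1, -5): distance² to centre = 27.25 ≤ 39.25, so it lies inside.
All remaining points lie in this disk, and no smaller disk contains both endpoints, so this is the minimum enclosing circle.
r = √(39.25) ≈ 6.265.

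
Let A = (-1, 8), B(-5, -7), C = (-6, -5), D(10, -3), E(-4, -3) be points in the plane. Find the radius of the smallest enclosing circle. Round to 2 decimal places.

8.97

By Welzl's lemma the MEC is supported by two points (diametrically opposite) or three points (on a circumcircle).
The minimum enclosing circle is determined by three boundary points: A, B, D.
Their circumcentre is (51/38, -25/38) with r² = 58081/722.
The farthest remaining point C is at distance² 52533/722 ≤ 58081/722.
r = √(58081/722) ≈ 8.97.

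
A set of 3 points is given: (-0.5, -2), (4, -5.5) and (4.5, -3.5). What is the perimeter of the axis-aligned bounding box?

17

Width = max x − min x = 4.5 − (-0.5) = 5.
Height = max y − min y = -2 − (-5.5) = 3.5.
Perimeter = 2(5 + 3.5) = 17.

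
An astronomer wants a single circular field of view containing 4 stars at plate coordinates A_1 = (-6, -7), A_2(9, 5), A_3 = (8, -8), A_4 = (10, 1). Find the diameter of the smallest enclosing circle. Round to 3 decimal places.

19.209

By Welzl's lemma the MEC is supported by two points (diametrically opposite) or three points (on a circumcircle).
The farthest pair is A_1–A_2 with squared distance 369. The circle on this segment as diameter has centre (1.5, -1) and r² = 369/4 = 92.25.
Check A_3: distance² to centre = 91.25 ≤ 92.25, so it lies inside.
All remaining points lie in this disk, and no smaller disk contains both endpoints, so this is the minimum enclosing circle.
Diameter = 2r = 2√(92.25) ≈ 19.209.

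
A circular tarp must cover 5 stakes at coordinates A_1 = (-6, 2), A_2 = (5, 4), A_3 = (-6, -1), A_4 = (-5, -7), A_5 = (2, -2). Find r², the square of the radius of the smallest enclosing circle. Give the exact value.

The minimum enclosing circle of a finite set is fixed by two of the points (as a diameter) or three (as a circumcircle).
The farthest pair is A_2–A_4 with squared distance 221. The circle on this segment as diameter has centre (0, -1.5) and r² = 221/4 = 55.25.
Check A_1: distance² to centre = 48.25 ≤ 55.25, so it lies inside.
All remaining points lie in this disk, and no smaller disk contains both endpoints, so this is the minimum enclosing circle.

55.25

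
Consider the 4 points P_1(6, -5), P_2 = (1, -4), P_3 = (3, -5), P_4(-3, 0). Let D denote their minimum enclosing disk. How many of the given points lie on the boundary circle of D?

2

The minimum enclosing circle of a finite set is fixed by two of the points (as a diameter) or three (as a circumcircle).
The farthest pair is P_1–P_4 with squared distance 106. The circle on this segment as diameter has centre (1.5, -2.5) and r² = 106/4 = 26.5.
Check P_2: distance² to centre = 2.5 ≤ 26.5, so it lies inside.
All remaining points lie in this disk, and no smaller disk contains both endpoints, so this is the minimum enclosing circle.
The points at distance exactly r from the centre are P_1, P_4 — 2 points.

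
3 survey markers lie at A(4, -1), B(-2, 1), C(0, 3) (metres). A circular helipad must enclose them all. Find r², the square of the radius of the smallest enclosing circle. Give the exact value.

10

Side lengths²: AB² = 40, AC² = 32, BC² = 8.
Since AB² = 40 ≥ 32 + 8 = 40, the angle opposite AB is not acute, so the smallest enclosing circle has AB as diameter.
Centre = midpoint of AB = (1, 0), r² = 40/4 = 10.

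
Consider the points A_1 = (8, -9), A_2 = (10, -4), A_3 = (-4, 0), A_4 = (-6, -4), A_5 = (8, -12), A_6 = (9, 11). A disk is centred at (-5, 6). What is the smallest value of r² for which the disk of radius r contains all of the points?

The required radius is the distance from (-5, 6) to the farthest point.
Squared distances: 394, 325, 37, 101, 493, 221.
Maximum is 493, attained at A_5.

493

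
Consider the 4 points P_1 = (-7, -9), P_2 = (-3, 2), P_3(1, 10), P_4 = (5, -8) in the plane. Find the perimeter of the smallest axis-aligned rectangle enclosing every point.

62

Width = max x − min x = 5 − (-7) = 12.
Height = max y − min y = 10 − (-9) = 19.
Perimeter = 2(12 + 19) = 62.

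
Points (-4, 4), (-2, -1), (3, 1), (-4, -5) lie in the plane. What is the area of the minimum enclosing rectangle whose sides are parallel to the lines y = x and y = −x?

In coordinates u = x + y, v = x − y the rectangle is axis-aligned; the map (x,y)→(u,v) scales areas by 2.
u-values: 0, -3, 4, -9; range = 4 − (-9) = 13.
v-values: -8, -1, 2, 1; range = 2 − (-8) = 10.
Area = (13 × 10) / 2 = 65.

65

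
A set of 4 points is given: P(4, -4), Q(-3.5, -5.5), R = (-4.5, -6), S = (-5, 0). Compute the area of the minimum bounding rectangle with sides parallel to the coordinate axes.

54

x ranges over [-5, 4], width 9.
y ranges over [-6, 0], height 6.
Area = 9 × 6 = 54.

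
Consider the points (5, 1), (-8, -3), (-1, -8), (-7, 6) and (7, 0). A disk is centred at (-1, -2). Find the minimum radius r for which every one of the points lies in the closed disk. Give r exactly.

The required radius is the distance from (-1, -2) to the farthest point.
Squared distances: 45, 50, 36, 100, 68.
Maximum is 100, attained at (-7, 6).
r = √100 = 10.

10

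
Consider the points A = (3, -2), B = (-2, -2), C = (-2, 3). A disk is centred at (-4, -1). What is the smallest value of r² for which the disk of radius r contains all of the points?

50

The required radius is the distance from (-4, -1) to the farthest point.
Squared distances: 50, 5, 20.
Maximum is 50, attained at A.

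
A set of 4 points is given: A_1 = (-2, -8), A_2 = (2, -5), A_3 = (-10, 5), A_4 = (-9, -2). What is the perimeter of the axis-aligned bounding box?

Width = max x − min x = 2 − (-10) = 12.
Height = max y − min y = 5 − (-8) = 13.
Perimeter = 2(12 + 13) = 50.

50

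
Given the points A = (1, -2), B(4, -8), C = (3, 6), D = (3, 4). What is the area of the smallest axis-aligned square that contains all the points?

196

The bounding box has width 3 and height 14.
An axis-aligned square enclosing the set must have side ≥ max(width, height).
So the minimum side is max(3, 14) = 14.
Area = 14² = 196.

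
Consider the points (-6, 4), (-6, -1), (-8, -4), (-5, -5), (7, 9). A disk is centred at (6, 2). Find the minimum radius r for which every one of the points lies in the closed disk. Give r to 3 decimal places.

The required radius is the distance from (6, 2) to the farthest point.
Squared distances: 148, 153, 232, 170, 50.
Maximum is 232, attained at (-8, -4).
r = √232 ≈ 15.232.

15.232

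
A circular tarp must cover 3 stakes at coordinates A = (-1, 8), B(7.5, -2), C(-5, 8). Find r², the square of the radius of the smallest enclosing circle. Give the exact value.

64.0625

Side lengths²: AB² = 172.25, AC² = 16, BC² = 256.25.
Since BC² = 256.25 ≥ 172.25 + 16 = 188.25, the angle opposite BC is not acute, so the smallest enclosing circle has BC as diameter.
Centre = midpoint of BC = (1.25, 3), r² = 256.25/4 = 64.0625.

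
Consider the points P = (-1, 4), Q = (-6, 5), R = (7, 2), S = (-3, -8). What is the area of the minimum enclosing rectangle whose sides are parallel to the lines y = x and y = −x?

160

In coordinates u = x + y, v = x − y the rectangle is axis-aligned; the map (x,y)→(u,v) scales areas by 2.
u-values: 3, -1, 9, -11; range = 9 − (-11) = 20.
v-values: -5, -11, 5, 5; range = 5 − (-11) = 16.
Area = (20 × 16) / 2 = 160.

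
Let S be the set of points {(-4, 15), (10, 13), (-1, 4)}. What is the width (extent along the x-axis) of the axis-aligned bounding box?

14

max x = 10, min x = -4, so width = 14.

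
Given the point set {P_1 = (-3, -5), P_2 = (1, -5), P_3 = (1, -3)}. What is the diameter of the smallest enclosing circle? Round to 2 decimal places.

4.47

Side lengths²: P_1P_2² = 16, P_1P_3² = 20, P_2P_3² = 4.
Since P_1P_3² = 20 ≥ 16 + 4 = 20, the angle opposite P_1P_3 is not acute, so the smallest enclosing circle has P_1P_3 as diameter.
Centre = midpoint of P_1P_3 = (-1, -4), r² = 20/4 = 5.
Diameter = 2r = 2√5 ≈ 4.47.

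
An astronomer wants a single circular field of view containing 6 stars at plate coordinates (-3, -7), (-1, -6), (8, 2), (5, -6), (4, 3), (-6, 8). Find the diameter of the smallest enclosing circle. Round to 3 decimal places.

17.804

The minimum enclosing circle of a finite set is fixed by two of the points (as a diameter) or three (as a circumcircle).
The farthest pair is (5, -6)–(-6, 8) with squared distance 317. The circle on this segment as diameter has centre (-0.5, 1) and r² = 317/4 = 79.25.
Check (-3, -7): distance² to centre = 70.25 ≤ 79.25, so it lies inside.
All remaining points lie in this disk, and no smaller disk contains both endpoints, so this is the minimum enclosing circle.
Diameter = 2r = 2√(79.25) ≈ 17.804.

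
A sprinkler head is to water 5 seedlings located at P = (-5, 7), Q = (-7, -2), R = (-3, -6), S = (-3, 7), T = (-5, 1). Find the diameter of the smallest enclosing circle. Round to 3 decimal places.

A smallest enclosing disk is always determined by at most three of the input points on its boundary.
The farthest pair is P–R with squared distance 173. The circle on this segment as diameter has centre (-4, 0.5) and r² = 173/4 = 43.25.
Check Q: distance² to centre = 15.25 ≤ 43.25, so it lies inside.
All remaining points lie in this disk, and no smaller disk contains both endpoints, so this is the minimum enclosing circle.
Diameter = 2r = 2√(43.25) ≈ 13.153.

13.153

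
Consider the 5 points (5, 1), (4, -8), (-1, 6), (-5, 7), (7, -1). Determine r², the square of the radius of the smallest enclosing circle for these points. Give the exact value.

A smallest enclosing disk is always determined by at most three of the input points on its boundary.
The farthest pair is (4, -8)–(-5, 7) with squared distance 306. The circle on this segment as diameter has centre (-0.5, -0.5) and r² = 306/4 = 76.5.
Check (5, 1): distance² to centre = 32.5 ≤ 76.5, so it lies inside.
All remaining points lie in this disk, and no smaller disk contains both endpoints, so this is the minimum enclosing circle.

76.5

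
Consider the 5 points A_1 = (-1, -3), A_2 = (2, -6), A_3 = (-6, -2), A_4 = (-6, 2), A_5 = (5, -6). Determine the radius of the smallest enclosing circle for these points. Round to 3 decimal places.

By Welzl's lemma the MEC is supported by two points (diametrically opposite) or three points (on a circumcircle).
The farthest pair is A_4–A_5 with squared distance 185. The circle on this segment as diameter has centre (-0.5, -2) and r² = 185/4 = 46.25.
Check A_1: distance² to centre = 1.25 ≤ 46.25, so it lies inside.
All remaining points lie in this disk, and no smaller disk contains both endpoints, so this is the minimum enclosing circle.
r = √(46.25) ≈ 6.801.

6.801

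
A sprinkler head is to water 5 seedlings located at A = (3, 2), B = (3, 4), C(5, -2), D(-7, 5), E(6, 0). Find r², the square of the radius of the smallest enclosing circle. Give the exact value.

The minimum enclosing circle is determined by three boundary points: C, D, E.
Their circumcentre is (-41/62, 129/62) with r² = 93605/1922.
The farthest remaining point B is at distance² 32845/1922 ≤ 93605/1922.

93605/1922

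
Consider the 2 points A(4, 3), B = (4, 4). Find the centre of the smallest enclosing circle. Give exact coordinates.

The smallest circle enclosing two points has them as diameter endpoints.
Centre = midpoint = (4, 3.5); r² = |AB|²/4 = 1/4 = 0.25.
Centre = (4, 3.5).

(4, 3.5)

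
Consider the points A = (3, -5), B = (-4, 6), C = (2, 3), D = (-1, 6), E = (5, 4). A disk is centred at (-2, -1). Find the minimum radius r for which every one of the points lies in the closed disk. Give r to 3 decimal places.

8.602

The required radius is the distance from (-2, -1) to the farthest point.
Squared distances: 41, 53, 32, 50, 74.
Maximum is 74, attained at E.
r = √74 ≈ 8.602.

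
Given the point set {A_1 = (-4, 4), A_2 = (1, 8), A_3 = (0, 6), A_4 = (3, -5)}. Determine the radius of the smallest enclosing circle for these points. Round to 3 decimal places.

6.576

A smallest enclosing disk is always determined by at most three of the input points on its boundary.
The farthest pair is A_2–A_4 with squared distance 173. The circle on this segment as diameter has centre (2, 1.5) and r² = 173/4 = 43.25.
Check A_1: distance² to centre = 42.25 ≤ 43.25, so it lies inside.
All remaining points lie in this disk, and no smaller disk contains both endpoints, so this is the minimum enclosing circle.
r = √(43.25) ≈ 6.576.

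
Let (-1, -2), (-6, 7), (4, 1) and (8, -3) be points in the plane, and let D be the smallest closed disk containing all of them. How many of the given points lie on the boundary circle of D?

The farthest pair is (-6, 7)–(8, -3) with squared distance 296. The circle on this segment as diameter has centre (1, 2) and r² = 296/4 = 74.
Check (-1, -2): distance² to centre = 20 ≤ 74, so it lies inside.
All remaining points lie in this disk, and no smaller disk contains both endpoints, so this is the minimum enclosing circle.
The points at distance exactly r from the centre are (-6, 7), (8, -3) — 2 points.

2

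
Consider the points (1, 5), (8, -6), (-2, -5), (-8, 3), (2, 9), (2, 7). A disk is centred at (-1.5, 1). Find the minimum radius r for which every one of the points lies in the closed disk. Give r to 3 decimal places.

11.800

The required radius is the distance from (-1.5, 1) to the farthest point.
Squared distances: 22.25, 139.25, 36.25, 46.25, 76.25, 48.25.
Maximum is 139.25, attained at (8, -6).
r = √(139.25) ≈ 11.800.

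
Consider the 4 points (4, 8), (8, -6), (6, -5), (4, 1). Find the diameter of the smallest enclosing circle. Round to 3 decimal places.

By Welzl's lemma the MEC is supported by two points (diametrically opposite) or three points (on a circumcircle).
The farthest pair is (4, 8)–(8, -6) with squared distance 212. The circle on this segment as diameter has centre (6, 1) and r² = 212/4 = 53.
Check (6, -5): distance² to centre = 36 ≤ 53, so it lies inside.
All remaining points lie in this disk, and no smaller disk contains both endpoints, so this is the minimum enclosing circle.
Diameter = 2r = 2√53 ≈ 14.560.

14.560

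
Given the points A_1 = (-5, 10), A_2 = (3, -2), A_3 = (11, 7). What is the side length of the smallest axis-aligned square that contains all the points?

The bounding box has width 16 and height 12.
An axis-aligned square enclosing the set must have side ≥ max(width, height).
So the minimum side is max(16, 12) = 16.

16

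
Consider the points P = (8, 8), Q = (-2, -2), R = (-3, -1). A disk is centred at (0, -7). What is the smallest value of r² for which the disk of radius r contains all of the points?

289

The required radius is the distance from (0, -7) to the farthest point.
Squared distances: 289, 29, 45.
Maximum is 289, attained at P.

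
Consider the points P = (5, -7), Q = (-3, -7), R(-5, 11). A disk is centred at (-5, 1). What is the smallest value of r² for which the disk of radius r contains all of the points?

164

The required radius is the distance from (-5, 1) to the farthest point.
Squared distances: 164, 68, 100.
Maximum is 164, attained at P.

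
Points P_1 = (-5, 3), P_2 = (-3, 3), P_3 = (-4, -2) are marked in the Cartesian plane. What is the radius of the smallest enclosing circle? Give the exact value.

Side lengths²: P_1P_2² = 4, P_1P_3² = 26, P_2P_3² = 26.
Since P_2P_3² = 26 < 26 + 4 = 30, the triangle is acute, so the smallest enclosing circle is the circumcircle.
Circumcentre = (-4, 0.6), r² = 6.76.
r = √(6.76) = 2.6.

2.6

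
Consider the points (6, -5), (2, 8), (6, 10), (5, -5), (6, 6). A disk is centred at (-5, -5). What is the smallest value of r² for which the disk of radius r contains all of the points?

The required radius is the distance from (-5, -5) to the farthest point.
Squared distances: 121, 218, 346, 100, 242.
Maximum is 346, attained at (6, 10).

346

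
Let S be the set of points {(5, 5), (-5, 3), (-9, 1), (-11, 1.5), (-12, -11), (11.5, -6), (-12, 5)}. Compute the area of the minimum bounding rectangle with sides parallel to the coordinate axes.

x ranges over [-12, 11.5], width 23.5.
y ranges over [-11, 5], height 16.
Area = 23.5 × 16 = 376.

376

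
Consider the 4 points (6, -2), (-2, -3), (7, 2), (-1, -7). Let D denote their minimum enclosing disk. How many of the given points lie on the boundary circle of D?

2

The minimum enclosing circle of a finite set is fixed by two of the points (as a diameter) or three (as a circumcircle).
The farthest pair is (7, 2)–(-1, -7) with squared distance 145. The circle on this segment as diameter has centre (3, -2.5) and r² = 145/4 = 36.25.
Check (6, -2): distance² to centre = 9.25 ≤ 36.25, so it lies inside.
All remaining points lie in this disk, and no smaller disk contains both endpoints, so this is the minimum enclosing circle.
The points at distance exactly r from the centre are (7, 2), (-1, -7) — 2 points.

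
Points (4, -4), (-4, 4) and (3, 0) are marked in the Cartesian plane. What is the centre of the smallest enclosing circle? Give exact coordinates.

(0, 0)

Call the three points A, B, C in the order given.
Side lengths²: AB² = 128, AC² = 17, BC² = 65.
Since AB² = 128 ≥ 65 + 17 = 82, the angle opposite AB is not acute, so the smallest enclosing circle has AB as diameter.
Centre = midpoint of AB = (0, 0), r² = 128/4 = 32.
Centre = (0, 0).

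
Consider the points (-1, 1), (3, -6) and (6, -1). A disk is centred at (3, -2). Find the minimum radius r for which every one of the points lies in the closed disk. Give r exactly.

5

The required radius is the distance from (3, -2) to the farthest point.
Squared distances: 25, 16, 10.
Maximum is 25, attained at (-1, 1).
r = √25 = 5.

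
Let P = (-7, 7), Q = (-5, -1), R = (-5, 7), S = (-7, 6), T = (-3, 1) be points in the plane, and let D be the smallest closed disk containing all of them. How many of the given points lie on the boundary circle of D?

3

The farthest pair is P–Q with squared distance 68. The circle on this segment as diameter has centre (-6, 3) and r² = 68/4 = 17.
Check R: distance² to centre = 17 ≤ 17, so it lies inside.
All remaining points lie in this disk, and no smaller disk contains both endpoints, so this is the minimum enclosing circle.
The points at distance exactly r from the centre are P, Q, R — 3 points.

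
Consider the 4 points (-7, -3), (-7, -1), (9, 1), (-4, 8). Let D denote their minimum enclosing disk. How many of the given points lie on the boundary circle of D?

3

The minimum enclosing circle of a finite set is fixed by two of the points (as a diameter) or three (as a circumcircle).
The minimum enclosing circle is determined by three boundary points: (-7, -3), (9, 1), (-4, 8).
Their circumcentre is (22/41, 35/41) with r² = 120445/1681.
The farthest remaining point (-7, -1) is at distance² 101257/1681 ≤ 120445/1681.
The points at distance exactly r from the centre are (-7, -3), (9, 1), (-4, 8) — 3 points.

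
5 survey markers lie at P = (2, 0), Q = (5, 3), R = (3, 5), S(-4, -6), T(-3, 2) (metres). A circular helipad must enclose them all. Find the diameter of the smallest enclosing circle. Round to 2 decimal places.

13.04

The minimum enclosing circle of a finite set is fixed by two of the points (as a diameter) or three (as a circumcircle).
The farthest pair is R–S with squared distance 170. The circle on this segment as diameter has centre (-0.5, -0.5) and r² = 170/4 = 42.5.
Check P: distance² to centre = 6.5 ≤ 42.5, so it lies inside.
All remaining points lie in this disk, and no smaller disk contains both endpoints, so this is the minimum enclosing circle.
Diameter = 2r = 2√(42.5) ≈ 13.04.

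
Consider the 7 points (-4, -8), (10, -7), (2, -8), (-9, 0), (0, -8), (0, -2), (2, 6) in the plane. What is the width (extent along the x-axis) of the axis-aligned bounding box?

19

max x = 10, min x = -9, so width = 19.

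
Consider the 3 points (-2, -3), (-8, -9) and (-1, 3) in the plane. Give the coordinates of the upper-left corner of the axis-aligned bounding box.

x-range [-8, -1], y-range [-9, 3].
The upper-left corner is (-8, 3).

(-8, 3)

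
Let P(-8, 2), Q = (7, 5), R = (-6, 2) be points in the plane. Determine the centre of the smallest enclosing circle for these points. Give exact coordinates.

(-0.5, 3.5)

Side lengths²: PQ² = 234, PR² = 4, QR² = 178.
Since PQ² = 234 ≥ 178 + 4 = 182, the angle opposite PQ is not acute, so the smallest enclosing circle has PQ as diameter.
Centre = midpoint of PQ = (-0.5, 3.5), r² = 234/4 = 58.5.
Centre = (-0.5, 3.5).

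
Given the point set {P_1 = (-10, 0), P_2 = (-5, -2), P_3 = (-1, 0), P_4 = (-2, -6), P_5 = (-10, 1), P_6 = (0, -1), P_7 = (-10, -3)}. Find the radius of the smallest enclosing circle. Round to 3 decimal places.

The minimum enclosing circle of a finite set is fixed by two of the points (as a diameter) or three (as a circumcircle).
The minimum enclosing circle is determined by three boundary points: P_4, P_5, P_6.
Their circumcentre is (-289/54, -95/54) with r² = 42601/1458.
The farthest remaining point P_1 is at distance² 36013/1458 ≤ 42601/1458.
r = √(42601/1458) ≈ 5.405.

5.405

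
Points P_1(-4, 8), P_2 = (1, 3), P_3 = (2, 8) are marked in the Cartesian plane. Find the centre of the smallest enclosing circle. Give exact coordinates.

(-1, 6)

Side lengths²: P_1P_2² = 50, P_1P_3² = 36, P_2P_3² = 26.
Since P_1P_2² = 50 < 36 + 26 = 62, the triangle is acute, so the smallest enclosing circle is the circumcircle.
Circumcentre = (-1, 6), r² = 13.
Centre = (-1, 6).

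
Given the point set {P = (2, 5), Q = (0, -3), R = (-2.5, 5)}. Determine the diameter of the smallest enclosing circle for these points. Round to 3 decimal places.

Side lengths²: PQ² = 68, PR² = 20.25, QR² = 70.25.
Since QR² = 70.25 < 68 + 20.25 = 88.25, the triangle is acute, so the smallest enclosing circle is the circumcircle.
Circumcentre = (-0.25, 1.3125), r² = 18.66015625.
Diameter = 2r = 2√(18.66015625) ≈ 8.639.

8.639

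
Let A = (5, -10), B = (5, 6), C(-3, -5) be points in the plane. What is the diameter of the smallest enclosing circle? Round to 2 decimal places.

16.04

Side lengths²: AB² = 256, AC² = 89, BC² = 185.
Since AB² = 256 < 185 + 89 = 274, the triangle is acute, so the smallest enclosing circle is the circumcircle.
Circumcentre = (4.4375, -2), r² = 64.31640625.
Diameter = 2r = 2√(64.31640625) ≈ 16.04.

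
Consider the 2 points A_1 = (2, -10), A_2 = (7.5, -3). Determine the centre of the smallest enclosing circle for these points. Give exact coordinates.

(4.75, -6.5)

The smallest circle enclosing two points has them as diameter endpoints.
Centre = midpoint = (4.75, -6.5); r² = |A_1A_2|²/4 = 79.25/4 = 19.8125.
Centre = (4.75, -6.5).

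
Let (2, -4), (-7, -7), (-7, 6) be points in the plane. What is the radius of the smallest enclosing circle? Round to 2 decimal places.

7.09

Call the three points A, B, C in the order given.
Side lengths²: AB² = 90, AC² = 181, BC² = 169.
Since AC² = 181 < 169 + 90 = 259, the triangle is acute, so the smallest enclosing circle is the circumcircle.
Circumcentre = (-25/6, -0.5), r² = 905/18.
r = √(905/18) ≈ 7.09.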